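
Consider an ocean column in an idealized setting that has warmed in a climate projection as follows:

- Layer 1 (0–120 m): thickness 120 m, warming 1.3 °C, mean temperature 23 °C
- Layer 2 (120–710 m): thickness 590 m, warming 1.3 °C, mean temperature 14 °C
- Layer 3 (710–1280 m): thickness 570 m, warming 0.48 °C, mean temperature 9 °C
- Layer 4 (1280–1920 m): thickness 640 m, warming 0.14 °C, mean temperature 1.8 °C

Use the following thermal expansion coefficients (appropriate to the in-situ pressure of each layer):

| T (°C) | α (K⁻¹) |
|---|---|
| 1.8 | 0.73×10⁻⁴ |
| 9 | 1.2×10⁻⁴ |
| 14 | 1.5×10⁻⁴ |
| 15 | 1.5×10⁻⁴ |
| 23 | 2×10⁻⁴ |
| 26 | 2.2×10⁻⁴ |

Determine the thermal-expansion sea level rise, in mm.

Layer 1 at 23 °C → α = 2×10⁻⁴ K⁻¹
Layer 2 at 14 °C → α = 1.5×10⁻⁴ K⁻¹
Layer 3 at 9 °C → α = 1.2×10⁻⁴ K⁻¹
Layer 4 at 1.8 °C → α = 0.73×10⁻⁴ K⁻¹
Layer 1: 2×10⁻⁴ × 1.3 × 120 = 0.03120 m
Layer 2: 590 × 1.3 × 1.5×10⁻⁴ = 0.11505 m
Layer 3: 1.2×10⁻⁴ × 570 × 0.48 = 0.032832 m
0.73×10⁻⁴ × 0.14 × 640 = 0.0065408 m
Δh = 0.03120 + 0.11505 + 0.032832 + 0.0065408 = 0.1856228 m ≈ 186 mm

Δh = 186 mm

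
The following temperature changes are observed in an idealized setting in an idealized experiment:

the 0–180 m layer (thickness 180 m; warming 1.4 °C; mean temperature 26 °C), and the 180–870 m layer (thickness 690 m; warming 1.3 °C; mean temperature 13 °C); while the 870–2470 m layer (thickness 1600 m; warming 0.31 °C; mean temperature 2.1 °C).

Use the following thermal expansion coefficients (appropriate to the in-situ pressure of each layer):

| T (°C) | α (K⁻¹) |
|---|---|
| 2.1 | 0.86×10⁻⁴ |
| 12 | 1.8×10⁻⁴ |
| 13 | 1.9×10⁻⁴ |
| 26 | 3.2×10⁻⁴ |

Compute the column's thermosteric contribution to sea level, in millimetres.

Layer 1 at 26 °C → α = 3.2×10⁻⁴ K⁻¹
Layer 2 at 13 °C → α = 1.9×10⁻⁴ K⁻¹
Layer 3 at 2.1 °C → α = 0.86×10⁻⁴ K⁻¹
3.2×10⁻⁴ × 1.4 × 180 = 0.08064 m
Layer 2: 1.3 × 1.9×10⁻⁴ × 690 = 0.17043 m
Layer 3: 0.31 × 0.86×10⁻⁴ × 1600 = 0.042656 m
Δh = 0.08064 + 0.17043 + 0.042656 = 0.293726 m

Δh = 294 mm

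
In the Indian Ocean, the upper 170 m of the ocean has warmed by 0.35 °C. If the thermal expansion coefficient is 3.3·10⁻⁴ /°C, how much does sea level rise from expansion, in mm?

about 20 mm

Δh = αΔT·H = 3.3×10⁻⁴ × 0.35 × 170 = 0.019635 m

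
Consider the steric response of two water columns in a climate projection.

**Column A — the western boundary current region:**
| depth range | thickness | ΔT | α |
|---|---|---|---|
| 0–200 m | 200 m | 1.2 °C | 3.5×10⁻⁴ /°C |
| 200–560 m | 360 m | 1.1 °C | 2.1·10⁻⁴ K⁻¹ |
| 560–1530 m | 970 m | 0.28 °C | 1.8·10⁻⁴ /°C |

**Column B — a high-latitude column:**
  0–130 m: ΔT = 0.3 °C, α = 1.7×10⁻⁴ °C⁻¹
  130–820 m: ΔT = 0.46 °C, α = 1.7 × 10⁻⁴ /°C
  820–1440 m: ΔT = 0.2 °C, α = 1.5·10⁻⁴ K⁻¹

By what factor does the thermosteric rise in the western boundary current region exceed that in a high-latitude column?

A 1.2 × 200 × 3.5×10⁻⁴ = 0.08400 m
A 2.1×10⁻⁴ × 360 × 1.1 = 0.08316 m
A Layer 3: 0.28 × 1.8×10⁻⁴ × 970 = 0.048888 m
A total: 0.216048 m
B Layer 1: 1.7×10⁻⁴ × 130 × 0.3 = 0.00663 m
B Layer 2: 0.46 × 1.7×10⁻⁴ × 690 = 0.053958 m
B Layer 3: 0.2 × 620 × 1.5×10⁻⁴ = 0.01860 m
B total: 0.079188 m
Ratio: 0.216048 / 0.079188 ≈ 2.728

≈ 2.7×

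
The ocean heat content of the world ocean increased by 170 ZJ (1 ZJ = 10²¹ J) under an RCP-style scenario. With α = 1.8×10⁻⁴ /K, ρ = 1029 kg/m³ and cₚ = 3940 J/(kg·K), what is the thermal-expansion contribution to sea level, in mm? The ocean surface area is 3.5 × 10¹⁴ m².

about 21.6 mm

Per unit area: Q = 170×10²¹ / (3.5×10¹⁴) ≈ 4.857×10⁸ J/m²
Δh = αQ/(ρcₚ) = 1.8×10⁻⁴ × 4.857×10⁸ / (1029 × 3940) ≈ 0.021564 m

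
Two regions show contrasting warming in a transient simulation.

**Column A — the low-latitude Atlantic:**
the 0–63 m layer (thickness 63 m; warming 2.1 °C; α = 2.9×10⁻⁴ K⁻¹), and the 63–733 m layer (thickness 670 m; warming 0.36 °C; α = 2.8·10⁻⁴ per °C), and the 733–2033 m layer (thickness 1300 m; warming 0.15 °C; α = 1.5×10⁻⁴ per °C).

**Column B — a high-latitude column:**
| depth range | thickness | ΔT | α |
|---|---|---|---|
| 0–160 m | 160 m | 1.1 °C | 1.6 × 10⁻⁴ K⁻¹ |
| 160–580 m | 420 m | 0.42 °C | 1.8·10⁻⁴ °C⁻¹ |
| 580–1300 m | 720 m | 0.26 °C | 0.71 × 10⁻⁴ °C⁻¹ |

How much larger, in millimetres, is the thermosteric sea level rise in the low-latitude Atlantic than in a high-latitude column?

61.9 mm larger

A 2.9×10⁻⁴ × 2.1 × 63 = 0.038367 m
A 0.36 × 670 × 2.8×10⁻⁴ = 0.067536 m
A Layer 3: 0.15 × 1300 × 1.5×10⁻⁴ = 0.02925 m
A total: 0.135153 m
B 0–160 m: 1.6×10⁻⁴ × 160 × 1.1 = 0.02816 m
B 1.8×10⁻⁴ × 420 × 0.42 = 0.031752 m
B Layer 3: 0.26 × 720 × 0.71×10⁻⁴ = 0.0132912 m
B total: 0.0732032 m
Difference: 0.135153 − 0.0732032 = 0.0619498 m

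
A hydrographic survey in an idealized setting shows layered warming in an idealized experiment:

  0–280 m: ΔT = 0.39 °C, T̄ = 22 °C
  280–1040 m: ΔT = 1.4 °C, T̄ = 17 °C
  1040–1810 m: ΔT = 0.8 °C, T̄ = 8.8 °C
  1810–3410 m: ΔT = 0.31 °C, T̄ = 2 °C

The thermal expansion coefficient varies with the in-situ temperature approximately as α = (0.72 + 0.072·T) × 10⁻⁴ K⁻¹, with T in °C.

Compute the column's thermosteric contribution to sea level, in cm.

35.8 cm of thermosteric rise

Layer 1: α = (0.72 + 0.072×22)×10⁻⁴ = 2.304×10⁻⁴ K⁻¹
Layer 2: α = (0.72 + 0.072×17)×10⁻⁴ = 1.944×10⁻⁴ K⁻¹
Layer 3: α = (0.72 + 0.072×8.8)×10⁻⁴ = 1.3536×10⁻⁴ K⁻¹
Layer 4: α = (0.72 + 0.072×2)×10⁻⁴ = 0.864×10⁻⁴ K⁻¹
0–280 m: 280 × 0.39 × 2.304×10⁻⁴ = 0.02515968 m
280–1040 m: 1.944×10⁻⁴ × 760 × 1.4 = 0.2068416 m
770 × 0.8 × 1.3536×10⁻⁴ = 0.08338176 m
Layer 4: 0.31 × 0.864×10⁻⁴ × 1600 = 0.0428544 m
Δh = 0.02515968 + 0.2068416 + 0.08338176 + 0.0428544 = 0.35823744 m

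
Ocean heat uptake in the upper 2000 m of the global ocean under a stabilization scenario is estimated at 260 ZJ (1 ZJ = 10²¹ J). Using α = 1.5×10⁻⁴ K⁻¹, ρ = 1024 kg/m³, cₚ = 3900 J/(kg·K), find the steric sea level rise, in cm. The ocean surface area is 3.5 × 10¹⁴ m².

Per unit area: Q = 260×10²¹ / (3.5×10¹⁴) ≈ 7.429×10⁸ J/m²
Δh = αQ/(ρcₚ) = 1.5×10⁻⁴ × 7.429×10⁸ / (1024 × 3900) ≈ 0.027903 m

Δh ≈ 2.79 cm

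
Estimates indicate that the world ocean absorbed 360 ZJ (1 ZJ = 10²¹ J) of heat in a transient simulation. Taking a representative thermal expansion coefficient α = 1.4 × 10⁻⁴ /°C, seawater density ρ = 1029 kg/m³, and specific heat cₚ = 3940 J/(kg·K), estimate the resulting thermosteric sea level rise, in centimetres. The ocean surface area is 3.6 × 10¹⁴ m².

Δh ≈ 3.45 cm

Per unit area: Q = 360×10²¹ / (3.6×10¹⁴) = 1×10⁹ J/m²
Δh = αQ/(ρcₚ) = 1.4×10⁻⁴ × 1×10⁹ / (1029 × 3940) ≈ 0.034532 m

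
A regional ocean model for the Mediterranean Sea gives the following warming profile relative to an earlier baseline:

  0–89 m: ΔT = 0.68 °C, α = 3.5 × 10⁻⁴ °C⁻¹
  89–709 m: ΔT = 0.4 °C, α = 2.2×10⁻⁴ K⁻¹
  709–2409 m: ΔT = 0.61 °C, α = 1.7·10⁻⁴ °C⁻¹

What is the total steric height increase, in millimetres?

Δh ≈ 252 mm

Layer 1: 89 × 3.5×10⁻⁴ × 0.68 = 0.021182 m
620 × 2.2×10⁻⁴ × 0.4 = 0.05456 m
709–2409 m: 1.7×10⁻⁴ × 1700 × 0.61 = 0.17629 m
Δh = 0.021182 + 0.05456 + 0.17629 = 0.252032 m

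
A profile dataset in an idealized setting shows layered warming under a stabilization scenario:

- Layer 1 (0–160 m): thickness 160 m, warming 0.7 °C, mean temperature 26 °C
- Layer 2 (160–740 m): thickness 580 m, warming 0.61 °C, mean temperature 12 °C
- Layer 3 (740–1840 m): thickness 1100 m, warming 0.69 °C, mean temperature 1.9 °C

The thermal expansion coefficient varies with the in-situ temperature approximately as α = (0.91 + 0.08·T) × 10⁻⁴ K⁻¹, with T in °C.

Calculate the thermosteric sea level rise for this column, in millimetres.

about 180 mm

Layer 1: α = (0.91 + 0.08×26)×10⁻⁴ = 2.99×10⁻⁴ K⁻¹
Layer 2: α = (0.91 + 0.08×12)×10⁻⁴ = 1.87×10⁻⁴ K⁻¹
Layer 3: α = (0.91 + 0.08×1.9)×10⁻⁴ = 1.062×10⁻⁴ K⁻¹
2.99×10⁻⁴ × 0.7 × 160 = 0.033488 m
160–740 m: 580 × 0.61 × 1.87×10⁻⁴ = 0.0661606 m
740–1840 m: 1100 × 0.69 × 1.062×10⁻⁴ = 0.0806058 m
Δh = 0.033488 + 0.0661606 + 0.0806058 = 0.1802544 m ≈ 180 mm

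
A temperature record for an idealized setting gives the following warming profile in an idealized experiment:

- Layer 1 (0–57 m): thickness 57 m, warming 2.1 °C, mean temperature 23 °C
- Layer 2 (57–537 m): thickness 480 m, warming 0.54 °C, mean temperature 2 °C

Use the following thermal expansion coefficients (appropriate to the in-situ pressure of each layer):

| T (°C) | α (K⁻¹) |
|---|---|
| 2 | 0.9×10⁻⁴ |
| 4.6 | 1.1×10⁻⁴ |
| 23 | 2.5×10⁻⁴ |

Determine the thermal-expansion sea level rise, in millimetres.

53.3 mm

Layer 1 at 23 °C → α = 2.5×10⁻⁴ K⁻¹
Layer 2 at 2 °C → α = 0.9×10⁻⁴ K⁻¹
2.1 × 57 × 2.5×10⁻⁴ = 0.029925 m
Layer 2: 0.54 × 0.9×10⁻⁴ × 480 = 0.023328 m
Δh = 0.029925 + 0.023328 = 0.053253 m ≈ 53.3 mm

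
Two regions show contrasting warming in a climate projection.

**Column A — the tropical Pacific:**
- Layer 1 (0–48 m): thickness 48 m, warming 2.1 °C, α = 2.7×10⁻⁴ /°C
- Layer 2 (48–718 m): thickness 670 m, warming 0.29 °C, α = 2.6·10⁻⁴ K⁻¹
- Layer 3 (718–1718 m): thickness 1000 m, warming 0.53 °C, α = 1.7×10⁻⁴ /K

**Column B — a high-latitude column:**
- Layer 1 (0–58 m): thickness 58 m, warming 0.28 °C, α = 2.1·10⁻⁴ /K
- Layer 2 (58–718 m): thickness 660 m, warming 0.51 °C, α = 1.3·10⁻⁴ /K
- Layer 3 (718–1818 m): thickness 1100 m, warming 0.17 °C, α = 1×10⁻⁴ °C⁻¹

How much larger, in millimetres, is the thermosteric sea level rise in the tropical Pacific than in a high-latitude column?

100 mm larger

A Layer 1: 2.1 × 48 × 2.7×10⁻⁴ = 0.027216 m
A 48–718 m: 0.29 × 2.6×10⁻⁴ × 670 = 0.050518 m
A 1.7×10⁻⁴ × 0.53 × 1000 = 0.09010 m
A total: 0.167834 m
B 58 × 2.1×10⁻⁴ × 0.28 = 0.0034104 m
B 1.3×10⁻⁴ × 0.51 × 660 = 0.043758 m
B 0.17 × 1×10⁻⁴ × 1100 = 0.01870 m
B total: 0.0658684 m
Difference: 0.167834 − 0.0658684 = 0.1019656 m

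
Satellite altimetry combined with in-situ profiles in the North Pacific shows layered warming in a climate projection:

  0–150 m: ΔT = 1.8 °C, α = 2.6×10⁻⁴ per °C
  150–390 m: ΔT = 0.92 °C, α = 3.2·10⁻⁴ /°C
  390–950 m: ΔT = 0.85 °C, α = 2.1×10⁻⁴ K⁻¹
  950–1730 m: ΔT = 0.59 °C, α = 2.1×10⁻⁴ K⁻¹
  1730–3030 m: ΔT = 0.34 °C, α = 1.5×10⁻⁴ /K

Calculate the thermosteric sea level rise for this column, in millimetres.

404 mm of thermosteric rise

0–150 m: 1.8 × 150 × 2.6×10⁻⁴ = 0.07020 m
Layer 2: 3.2×10⁻⁴ × 0.92 × 240 = 0.070656 m
390–950 m: 560 × 0.85 × 2.1×10⁻⁴ = 0.09996 m
2.1×10⁻⁴ × 0.59 × 780 = 0.096642 m
1300 × 0.34 × 1.5×10⁻⁴ = 0.06630 m
Δh = 0.07020 + 0.070656 + 0.09996 + 0.096642 + 0.06630 = 0.403758 m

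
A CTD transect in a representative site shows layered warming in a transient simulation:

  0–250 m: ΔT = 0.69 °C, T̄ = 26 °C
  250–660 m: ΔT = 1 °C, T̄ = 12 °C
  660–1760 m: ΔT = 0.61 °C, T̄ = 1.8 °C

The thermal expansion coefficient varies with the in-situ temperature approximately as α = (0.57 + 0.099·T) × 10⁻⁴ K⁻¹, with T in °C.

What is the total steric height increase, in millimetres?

Layer 1: α = (0.57 + 0.099×26)×10⁻⁴ = 3.144×10⁻⁴ K⁻¹
Layer 2: α = (0.57 + 0.099×12)×10⁻⁴ = 1.758×10⁻⁴ K⁻¹
Layer 3: α = (0.57 + 0.099×1.8)×10⁻⁴ = 0.7482×10⁻⁴ K⁻¹
0–250 m: 0.69 × 3.144×10⁻⁴ × 250 = 0.054234 m
Layer 2: 1 × 410 × 1.758×10⁻⁴ = 0.072078 m
0.61 × 0.7482×10⁻⁴ × 1100 = 0.05020422 m
Δh = 0.054234 + 0.072078 + 0.05020422 = 0.17651622 m

about 180 mm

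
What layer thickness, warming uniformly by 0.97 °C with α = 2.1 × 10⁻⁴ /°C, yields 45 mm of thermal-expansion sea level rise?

H ≈ 221 m

H = Δh/(αΔT) = 0.045 / (2.1×10⁻⁴ × 0.97) ≈ 220.9 m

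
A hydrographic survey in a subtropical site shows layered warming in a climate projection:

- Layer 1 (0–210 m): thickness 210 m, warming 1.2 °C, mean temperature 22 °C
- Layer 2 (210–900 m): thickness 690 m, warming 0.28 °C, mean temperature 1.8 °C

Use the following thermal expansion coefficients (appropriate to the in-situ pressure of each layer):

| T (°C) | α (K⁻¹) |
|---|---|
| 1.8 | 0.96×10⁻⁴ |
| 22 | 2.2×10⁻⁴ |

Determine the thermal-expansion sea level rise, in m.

about 0.0740 m

Layer 1 at 22 °C → α = 2.2×10⁻⁴ K⁻¹
Layer 2 at 1.8 °C → α = 0.96×10⁻⁴ K⁻¹
2.2×10⁻⁴ × 210 × 1.2 = 0.05544 m
0.28 × 0.96×10⁻⁴ × 690 = 0.0185472 m
Δh = 0.05544 + 0.0185472 = 0.0739872 m ≈ 0.0740 m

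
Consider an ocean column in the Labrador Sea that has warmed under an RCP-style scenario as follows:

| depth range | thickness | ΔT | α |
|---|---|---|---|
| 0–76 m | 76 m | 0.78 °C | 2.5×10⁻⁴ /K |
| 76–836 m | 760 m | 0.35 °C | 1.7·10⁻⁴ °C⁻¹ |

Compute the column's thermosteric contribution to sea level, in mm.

Δh ≈ 60 mm

Layer 1: 76 × 2.5×10⁻⁴ × 0.78 = 0.01482 m
76–836 m: 0.35 × 1.7×10⁻⁴ × 760 = 0.04522 m
Δh = 0.01482 + 0.04522 = 0.06004 m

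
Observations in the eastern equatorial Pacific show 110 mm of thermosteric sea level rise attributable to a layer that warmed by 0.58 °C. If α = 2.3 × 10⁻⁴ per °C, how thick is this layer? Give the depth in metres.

H = Δh/(αΔT) = 0.11 / (2.3×10⁻⁴ × 0.58) ≈ 824.6 m

about 825 m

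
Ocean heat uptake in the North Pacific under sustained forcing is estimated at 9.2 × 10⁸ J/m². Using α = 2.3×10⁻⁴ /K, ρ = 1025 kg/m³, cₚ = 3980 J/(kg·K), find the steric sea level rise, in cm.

Δh = αQ/(ρcₚ) = 2.3×10⁻⁴ × 9.2×10⁸ / (1025 × 3980) ≈ 0.051869 m

about 5.19 cm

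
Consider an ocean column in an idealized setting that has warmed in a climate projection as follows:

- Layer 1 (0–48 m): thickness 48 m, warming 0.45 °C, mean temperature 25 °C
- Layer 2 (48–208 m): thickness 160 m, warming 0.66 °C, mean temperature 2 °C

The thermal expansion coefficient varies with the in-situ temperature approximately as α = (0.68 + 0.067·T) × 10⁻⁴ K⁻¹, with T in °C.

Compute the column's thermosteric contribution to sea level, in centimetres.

1.37 cm

Layer 1: α = (0.68 + 0.067×25)×10⁻⁴ = 2.355×10⁻⁴ K⁻¹
Layer 2: α = (0.68 + 0.067×2)×10⁻⁴ = 0.814×10⁻⁴ K⁻¹
Layer 1: 48 × 2.355×10⁻⁴ × 0.45 = 0.0050868 m
Layer 2: 160 × 0.814×10⁻⁴ × 0.66 = 0.00859584 m
Δh = 0.0050868 + 0.00859584 = 0.01368264 m ≈ 1.37 cm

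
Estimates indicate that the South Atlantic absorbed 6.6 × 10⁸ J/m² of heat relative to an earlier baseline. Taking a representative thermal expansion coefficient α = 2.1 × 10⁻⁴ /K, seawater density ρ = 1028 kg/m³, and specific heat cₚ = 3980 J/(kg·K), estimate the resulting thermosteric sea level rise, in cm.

Δh = 3.39 cm

Δh = αQ/(ρcₚ) = 2.1×10⁻⁴ × 6.6×10⁸ / (1028 × 3980) ≈ 0.033876 m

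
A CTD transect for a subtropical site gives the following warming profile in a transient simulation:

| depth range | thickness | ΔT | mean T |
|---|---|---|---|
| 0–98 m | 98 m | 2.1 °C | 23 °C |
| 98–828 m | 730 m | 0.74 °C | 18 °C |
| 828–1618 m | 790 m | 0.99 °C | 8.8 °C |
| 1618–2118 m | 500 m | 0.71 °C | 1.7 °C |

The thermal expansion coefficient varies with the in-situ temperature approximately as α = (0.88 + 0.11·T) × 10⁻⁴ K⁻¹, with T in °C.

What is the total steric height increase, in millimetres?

Δh = 410 mm

Layer 1: α = (0.88 + 0.11×23)×10⁻⁴ = 3.41×10⁻⁴ K⁻¹
Layer 2: α = (0.88 + 0.11×18)×10⁻⁴ = 2.86×10⁻⁴ K⁻¹
Layer 3: α = (0.88 + 0.11×8.8)×10⁻⁴ = 1.848×10⁻⁴ K⁻¹
Layer 4: α = (0.88 + 0.11×1.7)×10⁻⁴ = 1.067×10⁻⁴ K⁻¹
Layer 1: 3.41×10⁻⁴ × 98 × 2.1 = 0.0701778 m
Layer 2: 730 × 2.86×10⁻⁴ × 0.74 = 0.1544972 m
828–1618 m: 0.99 × 1.848×10⁻⁴ × 790 = 0.14453208 m
Layer 4: 1.067×10⁻⁴ × 0.71 × 500 = 0.0378785 m
Δh = 0.0701778 + 0.1544972 + 0.14453208 + 0.0378785 = 0.40708558 m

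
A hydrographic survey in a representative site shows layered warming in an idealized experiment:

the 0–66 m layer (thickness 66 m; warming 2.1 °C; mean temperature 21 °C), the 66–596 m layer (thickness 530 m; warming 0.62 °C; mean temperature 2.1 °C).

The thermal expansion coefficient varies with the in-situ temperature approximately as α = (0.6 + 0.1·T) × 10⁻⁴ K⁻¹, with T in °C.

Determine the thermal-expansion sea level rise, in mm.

Layer 1: α = (0.6 + 0.1×21)×10⁻⁴ = 2.7×10⁻⁴ K⁻¹
Layer 2: α = (0.6 + 0.1×2.1)×10⁻⁴ = 0.81×10⁻⁴ K⁻¹
0–66 m: 2.7×10⁻⁴ × 2.1 × 66 = 0.037422 m
0.81×10⁻⁴ × 530 × 0.62 = 0.0266166 m
Δh = 0.037422 + 0.0266166 = 0.0640386 m ≈ 64 mm

Δh = 64 mm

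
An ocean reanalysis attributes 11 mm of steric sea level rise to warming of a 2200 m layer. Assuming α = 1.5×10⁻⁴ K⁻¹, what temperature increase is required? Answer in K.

ΔT = Δh/(αH) = 0.011 / (1.5×10⁻⁴ × 2200) ≈ 0.03333 K

about 0.0333 K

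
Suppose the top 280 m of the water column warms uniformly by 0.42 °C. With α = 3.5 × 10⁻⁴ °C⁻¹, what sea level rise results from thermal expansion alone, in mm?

Δh ≈ 41 mm

Δh = αΔT·H = 3.5×10⁻⁴ × 0.42 × 280 = 0.04116 m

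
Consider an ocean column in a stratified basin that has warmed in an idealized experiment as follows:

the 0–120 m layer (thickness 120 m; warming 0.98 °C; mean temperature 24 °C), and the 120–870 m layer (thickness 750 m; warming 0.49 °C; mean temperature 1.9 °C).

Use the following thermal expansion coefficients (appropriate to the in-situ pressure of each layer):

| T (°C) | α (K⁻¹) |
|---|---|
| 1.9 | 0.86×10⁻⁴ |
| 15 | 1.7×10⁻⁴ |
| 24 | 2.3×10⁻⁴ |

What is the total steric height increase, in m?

Layer 1 at 24 °C → α = 2.3×10⁻⁴ K⁻¹
Layer 2 at 1.9 °C → α = 0.86×10⁻⁴ K⁻¹
Layer 1: 2.3×10⁻⁴ × 120 × 0.98 = 0.027048 m
0.49 × 750 × 0.86×10⁻⁴ = 0.031605 m
Δh = 0.027048 + 0.031605 = 0.058653 m ≈ 0.0587 m

about 0.0587 m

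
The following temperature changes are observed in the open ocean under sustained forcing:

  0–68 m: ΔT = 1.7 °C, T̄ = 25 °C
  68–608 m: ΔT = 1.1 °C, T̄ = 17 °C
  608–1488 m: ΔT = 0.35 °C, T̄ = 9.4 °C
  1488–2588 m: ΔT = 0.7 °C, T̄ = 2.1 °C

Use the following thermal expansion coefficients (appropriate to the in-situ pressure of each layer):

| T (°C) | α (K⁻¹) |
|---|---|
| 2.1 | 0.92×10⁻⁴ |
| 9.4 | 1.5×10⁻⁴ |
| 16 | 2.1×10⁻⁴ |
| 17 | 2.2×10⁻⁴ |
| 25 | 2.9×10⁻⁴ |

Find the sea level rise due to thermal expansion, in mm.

Layer 1 at 25 °C → α = 2.9×10⁻⁴ K⁻¹
Layer 2 at 17 °C → α = 2.2×10⁻⁴ K⁻¹
Layer 3 at 9.4 °C → α = 1.5×10⁻⁴ K⁻¹
Layer 4 at 2.1 °C → α = 0.92×10⁻⁴ K⁻¹
Layer 1: 68 × 1.7 × 2.9×10⁻⁴ = 0.033524 m
68–608 m: 2.2×10⁻⁴ × 1.1 × 540 = 0.13068 m
880 × 1.5×10⁻⁴ × 0.35 = 0.04620 m
1100 × 0.92×10⁻⁴ × 0.7 = 0.07084 m
Δh = 0.033524 + 0.13068 + 0.04620 + 0.07084 = 0.281244 m

281 mm of thermosteric rise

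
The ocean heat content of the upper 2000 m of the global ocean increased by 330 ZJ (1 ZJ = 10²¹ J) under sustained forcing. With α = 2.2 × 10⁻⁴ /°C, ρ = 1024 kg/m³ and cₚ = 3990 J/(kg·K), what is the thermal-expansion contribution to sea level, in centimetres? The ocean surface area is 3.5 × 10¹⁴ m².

5.08 cm of thermosteric rise

Per unit area: Q = 330×10²¹ / (3.5×10¹⁴) ≈ 9.429×10⁸ J/m²
Δh = αQ/(ρcₚ) = 2.2×10⁻⁴ × 9.429×10⁸ / (1024 × 3990) ≈ 0.050771 m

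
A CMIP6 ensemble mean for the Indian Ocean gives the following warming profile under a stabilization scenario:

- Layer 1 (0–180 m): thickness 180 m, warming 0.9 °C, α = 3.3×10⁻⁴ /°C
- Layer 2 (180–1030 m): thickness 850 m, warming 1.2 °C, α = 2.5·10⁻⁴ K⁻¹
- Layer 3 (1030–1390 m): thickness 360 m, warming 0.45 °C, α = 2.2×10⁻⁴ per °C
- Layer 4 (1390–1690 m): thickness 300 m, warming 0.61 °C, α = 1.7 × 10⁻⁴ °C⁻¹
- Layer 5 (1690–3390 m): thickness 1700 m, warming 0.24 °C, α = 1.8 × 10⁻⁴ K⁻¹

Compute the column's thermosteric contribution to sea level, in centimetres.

44.9 cm of thermosteric rise

Layer 1: 180 × 0.9 × 3.3×10⁻⁴ = 0.05346 m
2.5×10⁻⁴ × 1.2 × 850 = 0.25500 m
0.45 × 2.2×10⁻⁴ × 360 = 0.03564 m
1.7×10⁻⁴ × 300 × 0.61 = 0.03111 m
1690–3390 m: 1.8×10⁻⁴ × 0.24 × 1700 = 0.07344 m
Δh = 0.05346 + 0.25500 + 0.03564 + 0.03111 + 0.07344 = 0.44865 m ≈ 44.9 cm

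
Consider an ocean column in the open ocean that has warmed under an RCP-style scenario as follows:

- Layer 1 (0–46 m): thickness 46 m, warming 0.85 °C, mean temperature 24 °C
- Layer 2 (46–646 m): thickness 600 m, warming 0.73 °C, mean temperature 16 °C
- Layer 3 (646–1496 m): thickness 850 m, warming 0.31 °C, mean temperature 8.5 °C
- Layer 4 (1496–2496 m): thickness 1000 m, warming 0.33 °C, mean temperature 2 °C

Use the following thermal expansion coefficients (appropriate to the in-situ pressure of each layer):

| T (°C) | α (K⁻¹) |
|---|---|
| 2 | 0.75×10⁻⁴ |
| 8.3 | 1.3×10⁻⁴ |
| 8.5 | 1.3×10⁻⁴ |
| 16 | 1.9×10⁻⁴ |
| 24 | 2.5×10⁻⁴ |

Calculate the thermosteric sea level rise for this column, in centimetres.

15.2 cm of thermosteric rise

Layer 1 at 24 °C → α = 2.5×10⁻⁴ K⁻¹
Layer 2 at 16 °C → α = 1.9×10⁻⁴ K⁻¹
Layer 3 at 8.5 °C → α = 1.3×10⁻⁴ K⁻¹
Layer 4 at 2 °C → α = 0.75×10⁻⁴ K⁻¹
46 × 2.5×10⁻⁴ × 0.85 = 0.009775 m
Layer 2: 1.9×10⁻⁴ × 0.73 × 600 = 0.08322 m
Layer 3: 0.31 × 1.3×10⁻⁴ × 850 = 0.034255 m
1000 × 0.33 × 0.75×10⁻⁴ = 0.02475 m
Δh = 0.009775 + 0.08322 + 0.034255 + 0.02475 = 0.15200 m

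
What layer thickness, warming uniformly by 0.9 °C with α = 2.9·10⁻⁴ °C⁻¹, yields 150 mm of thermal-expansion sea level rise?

570 m

H = Δh/(αΔT) = 0.15 / (2.9×10⁻⁴ × 0.9) ≈ 574.7 m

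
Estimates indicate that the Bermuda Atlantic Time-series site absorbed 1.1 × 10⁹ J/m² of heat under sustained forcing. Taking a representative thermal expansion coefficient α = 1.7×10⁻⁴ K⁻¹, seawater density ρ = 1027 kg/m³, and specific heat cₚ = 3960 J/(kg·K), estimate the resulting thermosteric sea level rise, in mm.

about 46 mm

Δh = αQ/(ρcₚ) = 1.7×10⁻⁴ × 1.1×10⁹ / (1027 × 3960) ≈ 0.045981 m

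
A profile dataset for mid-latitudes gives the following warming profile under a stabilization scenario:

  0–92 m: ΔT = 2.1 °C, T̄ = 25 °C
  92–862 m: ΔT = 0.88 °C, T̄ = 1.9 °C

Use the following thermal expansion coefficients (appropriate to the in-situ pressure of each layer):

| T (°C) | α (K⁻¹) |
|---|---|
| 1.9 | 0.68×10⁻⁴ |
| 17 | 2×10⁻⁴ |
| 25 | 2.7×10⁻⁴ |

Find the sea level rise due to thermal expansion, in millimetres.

about 98.2 mm

Layer 1 at 25 °C → α = 2.7×10⁻⁴ K⁻¹
Layer 2 at 1.9 °C → α = 0.68×10⁻⁴ K⁻¹
Layer 1: 2.7×10⁻⁴ × 2.1 × 92 = 0.052164 m
Layer 2: 0.68×10⁻⁴ × 0.88 × 770 = 0.0460768 m
Δh = 0.052164 + 0.0460768 = 0.0982408 m ≈ 98.2 mm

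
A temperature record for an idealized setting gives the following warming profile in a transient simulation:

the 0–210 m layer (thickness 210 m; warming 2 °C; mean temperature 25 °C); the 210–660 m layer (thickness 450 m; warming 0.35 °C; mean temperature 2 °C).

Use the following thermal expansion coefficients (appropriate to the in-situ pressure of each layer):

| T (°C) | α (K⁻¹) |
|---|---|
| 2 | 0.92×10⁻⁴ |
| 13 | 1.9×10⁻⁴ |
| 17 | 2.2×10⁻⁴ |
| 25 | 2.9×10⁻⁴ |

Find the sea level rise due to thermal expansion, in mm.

Layer 1 at 25 °C → α = 2.9×10⁻⁴ K⁻¹
Layer 2 at 2 °C → α = 0.92×10⁻⁴ K⁻¹
0–210 m: 210 × 2.9×10⁻⁴ × 2 = 0.12180 m
Layer 2: 450 × 0.92×10⁻⁴ × 0.35 = 0.01449 m
Δh = 0.12180 + 0.01449 = 0.13629 m

about 136 mm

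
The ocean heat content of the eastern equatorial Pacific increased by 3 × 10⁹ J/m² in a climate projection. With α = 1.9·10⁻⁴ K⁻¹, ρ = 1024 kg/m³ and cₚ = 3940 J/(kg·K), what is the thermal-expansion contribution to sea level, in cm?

Δh = αQ/(ρcₚ) = 1.9×10⁻⁴ × 3×10⁹ / (1024 × 3940) ≈ 0.14128 m

Δh ≈ 14.1 cm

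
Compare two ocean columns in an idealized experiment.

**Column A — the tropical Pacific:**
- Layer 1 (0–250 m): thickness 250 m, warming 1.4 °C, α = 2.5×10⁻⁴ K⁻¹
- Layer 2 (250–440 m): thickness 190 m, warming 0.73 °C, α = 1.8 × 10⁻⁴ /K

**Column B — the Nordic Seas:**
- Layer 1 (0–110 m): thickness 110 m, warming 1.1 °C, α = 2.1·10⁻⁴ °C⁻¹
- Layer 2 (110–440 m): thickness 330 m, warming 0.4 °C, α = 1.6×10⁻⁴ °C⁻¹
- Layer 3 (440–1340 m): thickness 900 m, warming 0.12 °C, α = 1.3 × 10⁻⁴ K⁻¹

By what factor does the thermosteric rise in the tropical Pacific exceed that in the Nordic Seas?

A Layer 1: 2.5×10⁻⁴ × 250 × 1.4 = 0.08750 m
A Layer 2: 0.73 × 1.8×10⁻⁴ × 190 = 0.024966 m
A total: 0.112466 m
B 0–110 m: 2.1×10⁻⁴ × 110 × 1.1 = 0.02541 m
B Layer 2: 330 × 1.6×10⁻⁴ × 0.4 = 0.02112 m
B Layer 3: 1.3×10⁻⁴ × 0.12 × 900 = 0.01404 m
B total: 0.06057 m
Ratio: 0.112466 / 0.06057 ≈ 1.857

a factor of 1.86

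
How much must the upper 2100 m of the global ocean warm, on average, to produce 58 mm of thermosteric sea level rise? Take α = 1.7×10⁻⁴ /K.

ΔT = Δh/(αH) = 0.058 / (1.7×10⁻⁴ × 2100) ≈ 0.1625 °C

ΔT ≈ 0.16 °C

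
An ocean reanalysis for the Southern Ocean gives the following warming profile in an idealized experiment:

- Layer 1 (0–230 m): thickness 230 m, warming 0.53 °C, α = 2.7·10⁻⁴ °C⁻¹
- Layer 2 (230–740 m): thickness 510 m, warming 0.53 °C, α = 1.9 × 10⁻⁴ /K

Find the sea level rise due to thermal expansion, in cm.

Δh = 8.43 cm

0–230 m: 2.7×10⁻⁴ × 230 × 0.53 = 0.032913 m
Layer 2: 1.9×10⁻⁴ × 0.53 × 510 = 0.051357 m
Δh = 0.032913 + 0.051357 = 0.08427 m ≈ 8.43 cm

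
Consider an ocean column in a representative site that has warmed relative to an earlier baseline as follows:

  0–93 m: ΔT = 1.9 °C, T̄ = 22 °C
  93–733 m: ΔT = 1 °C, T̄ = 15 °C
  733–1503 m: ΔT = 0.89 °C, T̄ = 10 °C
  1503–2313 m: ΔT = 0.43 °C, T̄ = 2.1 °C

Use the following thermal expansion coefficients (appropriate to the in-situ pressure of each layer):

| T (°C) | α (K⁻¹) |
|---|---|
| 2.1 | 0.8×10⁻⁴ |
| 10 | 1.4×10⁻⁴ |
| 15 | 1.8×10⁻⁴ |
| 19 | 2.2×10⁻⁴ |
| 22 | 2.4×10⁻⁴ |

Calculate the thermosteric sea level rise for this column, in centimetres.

Δh = 28 cm

Layer 1 at 22 °C → α = 2.4×10⁻⁴ K⁻¹
Layer 2 at 15 °C → α = 1.8×10⁻⁴ K⁻¹
Layer 3 at 10 °C → α = 1.4×10⁻⁴ K⁻¹
Layer 4 at 2.1 °C → α = 0.8×10⁻⁴ K⁻¹
93 × 2.4×10⁻⁴ × 1.9 = 0.042408 m
1 × 1.8×10⁻⁴ × 640 = 0.11520 m
Layer 3: 1.4×10⁻⁴ × 770 × 0.89 = 0.095942 m
810 × 0.43 × 0.8×10⁻⁴ = 0.027864 m
Δh = 0.042408 + 0.11520 + 0.095942 + 0.027864 = 0.281414 m ≈ 28 cm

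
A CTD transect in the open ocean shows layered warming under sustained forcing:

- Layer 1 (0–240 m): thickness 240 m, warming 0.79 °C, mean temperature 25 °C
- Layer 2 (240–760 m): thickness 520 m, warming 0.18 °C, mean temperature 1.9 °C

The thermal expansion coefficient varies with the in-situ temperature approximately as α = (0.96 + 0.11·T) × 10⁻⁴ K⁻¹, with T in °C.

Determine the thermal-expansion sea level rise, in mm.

Layer 1: α = (0.96 + 0.11×25)×10⁻⁴ = 3.71×10⁻⁴ K⁻¹
Layer 2: α = (0.96 + 0.11×1.9)×10⁻⁴ = 1.169×10⁻⁴ K⁻¹
0–240 m: 0.79 × 3.71×10⁻⁴ × 240 = 0.0703416 m
0.18 × 520 × 1.169×10⁻⁴ = 0.01094184 m
Δh = 0.0703416 + 0.01094184 = 0.08128344 m

about 81 mm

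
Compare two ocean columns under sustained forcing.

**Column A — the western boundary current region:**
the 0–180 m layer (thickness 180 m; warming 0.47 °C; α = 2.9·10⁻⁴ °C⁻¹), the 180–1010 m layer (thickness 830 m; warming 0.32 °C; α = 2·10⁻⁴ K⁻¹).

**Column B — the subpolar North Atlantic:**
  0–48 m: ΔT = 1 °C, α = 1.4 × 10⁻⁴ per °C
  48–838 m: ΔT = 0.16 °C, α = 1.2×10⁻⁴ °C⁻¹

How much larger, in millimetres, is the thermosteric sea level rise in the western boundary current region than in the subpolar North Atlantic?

55.8 mm larger

A 0.47 × 180 × 2.9×10⁻⁴ = 0.024534 m
A Layer 2: 830 × 2×10⁻⁴ × 0.32 = 0.05312 m
A total: 0.077654 m
B Layer 1: 1 × 1.4×10⁻⁴ × 48 = 0.00672 m
B 1.2×10⁻⁴ × 0.16 × 790 = 0.015168 m
B total: 0.021888 m
Difference: 0.077654 − 0.021888 = 0.055766 m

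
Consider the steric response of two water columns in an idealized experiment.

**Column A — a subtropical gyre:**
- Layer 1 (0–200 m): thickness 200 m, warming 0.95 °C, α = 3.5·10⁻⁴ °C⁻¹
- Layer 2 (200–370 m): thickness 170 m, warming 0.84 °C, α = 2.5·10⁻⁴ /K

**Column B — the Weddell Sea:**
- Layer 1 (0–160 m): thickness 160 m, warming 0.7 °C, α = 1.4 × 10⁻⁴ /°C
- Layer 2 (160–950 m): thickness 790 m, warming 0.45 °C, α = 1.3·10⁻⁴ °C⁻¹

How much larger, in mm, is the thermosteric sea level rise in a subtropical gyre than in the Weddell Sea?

A 0–200 m: 3.5×10⁻⁴ × 0.95 × 200 = 0.06650 m
A 200–370 m: 2.5×10⁻⁴ × 170 × 0.84 = 0.03570 m
A total: 0.10220 m
B 0–160 m: 1.4×10⁻⁴ × 160 × 0.7 = 0.01568 m
B 160–950 m: 0.45 × 1.3×10⁻⁴ × 790 = 0.046215 m
B total: 0.061895 m
Difference: 0.10220 − 0.061895 = 0.040305 m

40 mm larger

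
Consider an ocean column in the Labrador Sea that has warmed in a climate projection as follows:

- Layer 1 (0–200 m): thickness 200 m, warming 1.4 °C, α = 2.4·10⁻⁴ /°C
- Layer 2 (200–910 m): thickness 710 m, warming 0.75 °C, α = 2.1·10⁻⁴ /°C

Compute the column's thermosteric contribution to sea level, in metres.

Δh = 0.179 m

1.4 × 200 × 2.4×10⁻⁴ = 0.06720 m
2.1×10⁻⁴ × 0.75 × 710 = 0.111825 m
Δh = 0.06720 + 0.111825 = 0.179025 m ≈ 0.179 m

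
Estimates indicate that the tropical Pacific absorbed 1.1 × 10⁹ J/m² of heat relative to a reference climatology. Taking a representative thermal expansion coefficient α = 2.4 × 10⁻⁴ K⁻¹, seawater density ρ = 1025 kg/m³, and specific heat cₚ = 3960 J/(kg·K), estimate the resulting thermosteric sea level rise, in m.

Δh = 0.0650 m

Δh = αQ/(ρcₚ) = 2.4×10⁻⁴ × 1.1×10⁹ / (1025 × 3960) ≈ 0.065041 m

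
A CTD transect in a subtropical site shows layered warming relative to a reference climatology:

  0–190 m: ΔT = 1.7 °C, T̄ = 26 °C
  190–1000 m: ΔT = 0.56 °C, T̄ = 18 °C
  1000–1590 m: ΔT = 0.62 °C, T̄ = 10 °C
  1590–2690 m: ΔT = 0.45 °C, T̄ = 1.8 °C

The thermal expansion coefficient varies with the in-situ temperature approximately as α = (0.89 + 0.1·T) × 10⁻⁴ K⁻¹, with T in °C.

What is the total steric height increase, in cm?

Layer 1: α = (0.89 + 0.1×26)×10⁻⁴ = 3.49×10⁻⁴ K⁻¹
Layer 2: α = (0.89 + 0.1×18)×10⁻⁴ = 2.69×10⁻⁴ K⁻¹
Layer 3: α = (0.89 + 0.1×10)×10⁻⁴ = 1.89×10⁻⁴ K⁻¹
Layer 4: α = (0.89 + 0.1×1.8)×10⁻⁴ = 1.07×10⁻⁴ K⁻¹
Layer 1: 1.7 × 190 × 3.49×10⁻⁴ = 0.112727 m
Layer 2: 0.56 × 2.69×10⁻⁴ × 810 = 0.1220184 m
Layer 3: 0.62 × 1.89×10⁻⁴ × 590 = 0.0691362 m
1590–2690 m: 1.07×10⁻⁴ × 0.45 × 1100 = 0.052965 m
Δh = 0.112727 + 0.1220184 + 0.0691362 + 0.052965 = 0.3568466 m

Δh = 35.7 cm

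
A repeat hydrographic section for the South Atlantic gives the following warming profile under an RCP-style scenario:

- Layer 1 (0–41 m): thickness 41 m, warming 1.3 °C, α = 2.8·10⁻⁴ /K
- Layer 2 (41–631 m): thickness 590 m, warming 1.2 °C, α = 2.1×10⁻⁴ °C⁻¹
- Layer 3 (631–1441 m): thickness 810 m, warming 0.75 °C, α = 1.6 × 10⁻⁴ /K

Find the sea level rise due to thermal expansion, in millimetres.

1.3 × 41 × 2.8×10⁻⁴ = 0.014924 m
590 × 1.2 × 2.1×10⁻⁴ = 0.14868 m
1.6×10⁻⁴ × 0.75 × 810 = 0.09720 m
Δh = 0.014924 + 0.14868 + 0.09720 = 0.260804 m ≈ 261 mm

Δh ≈ 261 mm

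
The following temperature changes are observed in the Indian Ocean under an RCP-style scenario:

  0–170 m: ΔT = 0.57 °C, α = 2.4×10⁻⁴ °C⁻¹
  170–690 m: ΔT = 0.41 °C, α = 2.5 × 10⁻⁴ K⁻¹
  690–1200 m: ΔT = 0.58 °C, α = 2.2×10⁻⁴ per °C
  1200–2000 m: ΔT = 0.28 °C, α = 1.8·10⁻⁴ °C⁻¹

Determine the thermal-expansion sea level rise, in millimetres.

about 180 mm

Layer 1: 2.4×10⁻⁴ × 0.57 × 170 = 0.023256 m
Layer 2: 0.41 × 520 × 2.5×10⁻⁴ = 0.05330 m
690–1200 m: 0.58 × 2.2×10⁻⁴ × 510 = 0.065076 m
1200–2000 m: 800 × 0.28 × 1.8×10⁻⁴ = 0.04032 m
Δh = 0.023256 + 0.05330 + 0.065076 + 0.04032 = 0.181952 m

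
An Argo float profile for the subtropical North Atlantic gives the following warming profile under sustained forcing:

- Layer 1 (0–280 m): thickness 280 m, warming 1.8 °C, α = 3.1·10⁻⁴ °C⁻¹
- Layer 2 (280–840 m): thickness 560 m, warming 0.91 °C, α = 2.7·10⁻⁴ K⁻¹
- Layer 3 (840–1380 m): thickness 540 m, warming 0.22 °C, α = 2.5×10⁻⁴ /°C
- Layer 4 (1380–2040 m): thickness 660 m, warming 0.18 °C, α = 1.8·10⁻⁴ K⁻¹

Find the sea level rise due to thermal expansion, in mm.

Layer 1: 1.8 × 280 × 3.1×10⁻⁴ = 0.15624 m
0.91 × 560 × 2.7×10⁻⁴ = 0.137592 m
840–1380 m: 2.5×10⁻⁴ × 0.22 × 540 = 0.02970 m
1380–2040 m: 0.18 × 1.8×10⁻⁴ × 660 = 0.021384 m
Δh = 0.15624 + 0.137592 + 0.02970 + 0.021384 = 0.344916 m

345 mm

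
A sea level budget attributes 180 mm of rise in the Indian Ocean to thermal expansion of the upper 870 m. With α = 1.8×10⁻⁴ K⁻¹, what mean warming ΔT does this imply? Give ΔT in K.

ΔT ≈ 1.15 K

ΔT = Δh/(αH) = 0.18 / (1.8×10⁻⁴ × 870) ≈ 1.149 K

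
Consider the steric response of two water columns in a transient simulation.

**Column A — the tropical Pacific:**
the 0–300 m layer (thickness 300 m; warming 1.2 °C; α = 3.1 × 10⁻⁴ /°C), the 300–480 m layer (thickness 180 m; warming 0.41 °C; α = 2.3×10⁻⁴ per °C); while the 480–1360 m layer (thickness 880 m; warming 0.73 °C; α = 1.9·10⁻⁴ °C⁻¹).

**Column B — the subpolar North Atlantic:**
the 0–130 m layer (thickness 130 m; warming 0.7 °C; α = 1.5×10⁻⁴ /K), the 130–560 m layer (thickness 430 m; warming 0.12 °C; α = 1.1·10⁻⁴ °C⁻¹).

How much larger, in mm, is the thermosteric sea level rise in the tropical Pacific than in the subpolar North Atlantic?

A 3.1×10⁻⁴ × 300 × 1.2 = 0.11160 m
A Layer 2: 0.41 × 2.3×10⁻⁴ × 180 = 0.016974 m
A 480–1360 m: 0.73 × 880 × 1.9×10⁻⁴ = 0.122056 m
A total: 0.25063 m
B Layer 1: 130 × 0.7 × 1.5×10⁻⁴ = 0.01365 m
B 130–560 m: 430 × 1.1×10⁻⁴ × 0.12 = 0.005676 m
B total: 0.019326 m
Difference: 0.25063 − 0.019326 = 0.231304 m

Δh_A − Δh_B ≈ 231 mm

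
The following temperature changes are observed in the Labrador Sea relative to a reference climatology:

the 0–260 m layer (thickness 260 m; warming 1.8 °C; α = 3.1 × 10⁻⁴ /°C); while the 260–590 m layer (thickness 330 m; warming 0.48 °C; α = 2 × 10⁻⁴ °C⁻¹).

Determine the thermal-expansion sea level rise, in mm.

1.8 × 3.1×10⁻⁴ × 260 = 0.14508 m
260–590 m: 0.48 × 330 × 2×10⁻⁴ = 0.03168 m
Δh = 0.14508 + 0.03168 = 0.17676 m

Δh = 177 mm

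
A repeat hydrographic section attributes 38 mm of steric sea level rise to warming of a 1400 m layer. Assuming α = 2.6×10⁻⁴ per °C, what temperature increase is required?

ΔT = Δh/(αH) = 0.038 / (2.6×10⁻⁴ × 1400) ≈ 0.1044 K

ΔT ≈ 0.104 K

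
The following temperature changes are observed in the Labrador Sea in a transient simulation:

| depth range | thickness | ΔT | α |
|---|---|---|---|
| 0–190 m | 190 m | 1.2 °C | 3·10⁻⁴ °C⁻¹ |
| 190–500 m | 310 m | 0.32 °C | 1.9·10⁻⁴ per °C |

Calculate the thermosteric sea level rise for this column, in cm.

3×10⁻⁴ × 1.2 × 190 = 0.06840 m
Layer 2: 0.32 × 1.9×10⁻⁴ × 310 = 0.018848 m
Δh = 0.06840 + 0.018848 = 0.087248 m

Δh ≈ 8.72 cm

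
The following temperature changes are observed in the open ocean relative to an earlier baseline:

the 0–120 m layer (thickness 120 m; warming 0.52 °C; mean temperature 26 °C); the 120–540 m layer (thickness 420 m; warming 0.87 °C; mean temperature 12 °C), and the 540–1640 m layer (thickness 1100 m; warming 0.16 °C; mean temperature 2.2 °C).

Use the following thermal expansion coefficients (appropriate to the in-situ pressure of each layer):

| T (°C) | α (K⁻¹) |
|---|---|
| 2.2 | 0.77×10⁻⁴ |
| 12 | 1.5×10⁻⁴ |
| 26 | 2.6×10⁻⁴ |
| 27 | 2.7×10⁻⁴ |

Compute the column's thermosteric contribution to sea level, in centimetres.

Layer 1 at 26 °C → α = 2.6×10⁻⁴ K⁻¹
Layer 2 at 12 °C → α = 1.5×10⁻⁴ K⁻¹
Layer 3 at 2.2 °C → α = 0.77×10⁻⁴ K⁻¹
0–120 m: 2.6×10⁻⁴ × 120 × 0.52 = 0.016224 m
120–540 m: 1.5×10⁻⁴ × 0.87 × 420 = 0.05481 m
540–1640 m: 1100 × 0.16 × 0.77×10⁻⁴ = 0.013552 m
Δh = 0.016224 + 0.05481 + 0.013552 = 0.084586 m ≈ 8.46 cm

8.46 cm of thermosteric rise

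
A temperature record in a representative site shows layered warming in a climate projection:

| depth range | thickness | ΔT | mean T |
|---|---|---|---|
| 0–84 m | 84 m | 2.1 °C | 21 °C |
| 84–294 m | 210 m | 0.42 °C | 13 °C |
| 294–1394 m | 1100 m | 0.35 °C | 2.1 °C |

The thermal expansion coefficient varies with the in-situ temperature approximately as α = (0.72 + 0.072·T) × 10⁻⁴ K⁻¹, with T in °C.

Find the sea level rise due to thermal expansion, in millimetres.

Layer 1: α = (0.72 + 0.072×21)×10⁻⁴ = 2.232×10⁻⁴ K⁻¹
Layer 2: α = (0.72 + 0.072×13)×10⁻⁴ = 1.656×10⁻⁴ K⁻¹
Layer 3: α = (0.72 + 0.072×2.1)×10⁻⁴ = 0.8712×10⁻⁴ K⁻¹
2.232×10⁻⁴ × 2.1 × 84 = 0.03937248 m
84–294 m: 210 × 0.42 × 1.656×10⁻⁴ = 0.01460592 m
Layer 3: 0.35 × 1100 × 0.8712×10⁻⁴ = 0.0335412 m
Δh = 0.03937248 + 0.01460592 + 0.0335412 = 0.0875196 m

Δh = 88 mm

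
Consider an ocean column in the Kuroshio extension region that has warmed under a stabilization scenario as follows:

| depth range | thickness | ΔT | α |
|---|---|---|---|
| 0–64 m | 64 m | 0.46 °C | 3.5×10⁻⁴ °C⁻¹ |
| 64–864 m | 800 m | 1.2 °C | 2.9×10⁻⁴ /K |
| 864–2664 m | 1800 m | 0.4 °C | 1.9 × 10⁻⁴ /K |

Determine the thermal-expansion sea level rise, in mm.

0–64 m: 0.46 × 3.5×10⁻⁴ × 64 = 0.010304 m
Layer 2: 2.9×10⁻⁴ × 800 × 1.2 = 0.27840 m
Layer 3: 1.9×10⁻⁴ × 0.4 × 1800 = 0.13680 m
Δh = 0.010304 + 0.27840 + 0.13680 = 0.425504 m ≈ 430 mm

about 430 mm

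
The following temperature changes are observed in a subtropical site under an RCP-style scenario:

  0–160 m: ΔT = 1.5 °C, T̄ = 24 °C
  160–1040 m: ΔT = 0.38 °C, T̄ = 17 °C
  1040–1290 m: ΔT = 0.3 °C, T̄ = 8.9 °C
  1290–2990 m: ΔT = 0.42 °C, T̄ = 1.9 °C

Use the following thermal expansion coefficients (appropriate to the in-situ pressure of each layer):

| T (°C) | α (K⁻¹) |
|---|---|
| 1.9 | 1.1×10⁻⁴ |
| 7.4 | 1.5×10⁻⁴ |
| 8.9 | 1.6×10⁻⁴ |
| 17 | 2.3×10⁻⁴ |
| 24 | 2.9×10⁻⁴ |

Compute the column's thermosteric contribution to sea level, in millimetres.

Layer 1 at 24 °C → α = 2.9×10⁻⁴ K⁻¹
Layer 2 at 17 °C → α = 2.3×10⁻⁴ K⁻¹
Layer 3 at 8.9 °C → α = 1.6×10⁻⁴ K⁻¹
Layer 4 at 1.9 °C → α = 1.1×10⁻⁴ K⁻¹
160 × 2.9×10⁻⁴ × 1.5 = 0.06960 m
880 × 2.3×10⁻⁴ × 0.38 = 0.076912 m
0.3 × 1.6×10⁻⁴ × 250 = 0.01200 m
Layer 4: 1.1×10⁻⁴ × 1700 × 0.42 = 0.07854 m
Δh = 0.06960 + 0.076912 + 0.01200 + 0.07854 = 0.237052 m

Δh ≈ 237 mm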